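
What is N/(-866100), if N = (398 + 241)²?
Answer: -136107/288700 ≈ -0.47145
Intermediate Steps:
N = 408321 (N = 639² = 408321)
N/(-866100) = 408321/(-866100) = 408321*(-1/866100) = -136107/288700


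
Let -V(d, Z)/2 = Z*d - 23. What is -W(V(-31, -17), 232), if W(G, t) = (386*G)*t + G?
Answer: 90269424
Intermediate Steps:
V(d, Z) = 46 - 2*Z*d (V(d, Z) = -2*(Z*d - 23) = -2*(-23 + Z*d) = 46 - 2*Z*d)
W(G, t) = G + 386*G*t (W(G, t) = 386*G*t + G = G + 386*G*t)
-W(V(-31, -17), 232) = -(46 - 2*(-17)*(-31))*(1 + 386*232) = -(46 - 1054)*(1 + 89552) = -(-1008)*89553 = -1*(-90269424) = 90269424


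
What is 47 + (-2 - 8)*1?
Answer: 37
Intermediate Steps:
47 + (-2 - 8)*1 = 47 - 10*1 = 47 - 10 = 37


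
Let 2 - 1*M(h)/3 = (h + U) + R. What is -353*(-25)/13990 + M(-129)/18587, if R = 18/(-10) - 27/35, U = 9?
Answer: 236961953/364044982 ≈ 0.65091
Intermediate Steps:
R = -18/7 (R = 18*(-⅒) - 27*1/35 = -9/5 - 27/35 = -18/7 ≈ -2.5714)
M(h) = -93/7 - 3*h (M(h) = 6 - 3*((h + 9) - 18/7) = 6 - 3*((9 + h) - 18/7) = 6 - 3*(45/7 + h) = 6 + (-135/7 - 3*h) = -93/7 - 3*h)
-353*(-25)/13990 + M(-129)/18587 = -353*(-25)/13990 + (-93/7 - 3*(-129))/18587 = 8825*(1/13990) + (-93/7 + 387)*(1/18587) = 1765/2798 + (2616/7)*(1/18587) = 1765/2798 + 2616/130109 = 236961953/364044982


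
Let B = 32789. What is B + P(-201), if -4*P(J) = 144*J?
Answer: 40025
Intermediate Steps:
P(J) = -36*J
B + P(-201) = 32789 - 36*(-201) = 32789 + 7236 = 40025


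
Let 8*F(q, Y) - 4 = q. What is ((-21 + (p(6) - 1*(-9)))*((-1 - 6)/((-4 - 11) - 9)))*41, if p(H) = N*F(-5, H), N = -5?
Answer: -26117/192 ≈ -136.03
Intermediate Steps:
F(q, Y) = ½ + q/8
p(H) = 5/8 (p(H) = -5*(½ + (⅛)*(-5)) = -5*(½ - 5/8) = -5*(-⅛) = 5/8)
((-21 + (p(6) - 1*(-9)))*((-1 - 6)/((-4 - 11) - 9)))*41 = ((-21 + (5/8 - 1*(-9)))*((-1 - 6)/((-4 - 11) - 9)))*41 = ((-21 + (5/8 + 9))*(-7/(-15 - 9)))*41 = ((-21 + 77/8)*(-7/(-24)))*41 = -(-637)*(-1)/(8*24)*41 = -91/8*7/24*41 = -637/192*41 = -26117/192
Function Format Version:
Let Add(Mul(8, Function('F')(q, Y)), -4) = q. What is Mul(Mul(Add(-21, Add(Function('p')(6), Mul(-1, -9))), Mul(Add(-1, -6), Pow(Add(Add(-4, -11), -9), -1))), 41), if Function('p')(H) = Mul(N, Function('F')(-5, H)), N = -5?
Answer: Rational(-26117, 192) ≈ -136.03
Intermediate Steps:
Function('F')(q, Y) = Add(Rational(1, 2), Mul(Rational(1, 8), q))
Function('p')(H) = Rational(5, 8) (Function('p')(H) = Mul(-5, Add(Rational(1, 2), Mul(Rational(1, 8), -5))) = Mul(-5, Add(Rational(1, 2), Rational(-5, 8))) = Mul(-5, Rational(-1, 8)) = Rational(5, 8))
Mul(Mul(Add(-21, Add(Function('p')(6), Mul(-1, -9))), Mul(Add(-1, -6), Pow(Add(Add(-4, -11), -9), -1))), 41) = Mul(Mul(Add(-21, Add(Rational(5, 8), Mul(-1, -9))), Mul(Add(-1, -6), Pow(Add(Add(-4, -11), -9), -1))), 41) = Mul(Mul(Add(-21, Add(Rational(5, 8), 9)), Mul(-7, Pow(Add(-15, -9), -1))), 41) = Mul(Mul(Add(-21, Rational(77, 8)), Mul(-7, Pow(-24, -1))), 41) = Mul(Mul(Rational(-91, 8), Mul(-7, Rational(-1, 24))), 41) = Mul(Mul(Rational(-91, 8), Rational(7, 24)), 41) = Mul(Rational(-637, 192), 41) = Rational(-26117, 192)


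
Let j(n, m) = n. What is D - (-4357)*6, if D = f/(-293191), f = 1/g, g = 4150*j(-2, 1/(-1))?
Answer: 63616172712601/2433485300 ≈ 26142.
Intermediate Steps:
g = -8300 (g = 4150*(-2) = -8300)
f = -1/8300 (f = 1/(-8300) = -1/8300 ≈ -0.00012048)
D = 1/2433485300 (D = -1/8300/(-293191) = -1/8300*(-1/293191) = 1/2433485300 ≈ 4.1093e-10)
D - (-4357)*6 = 1/2433485300 - (-4357)*6 = 1/2433485300 - 1*(-26142) = 1/2433485300 + 26142 = 63616172712601/2433485300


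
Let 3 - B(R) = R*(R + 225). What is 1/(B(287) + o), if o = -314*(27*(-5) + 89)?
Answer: -1/132497 ≈ -7.5473e-6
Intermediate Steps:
o = 14444 (o = -314*(-135 + 89) = -314*(-46) = 14444)
B(R) = 3 - R*(225 + R) (B(R) = 3 - R*(R + 225) = 3 - R*(225 + R))
1/(B(287) + o) = 1/((3 - 1*287² - 225*287) + 14444) = 1/((3 - 1*82369 - 64575) + 14444) = 1/((3 - 82369 - 64575) + 14444) = 1/(-146941 + 14444) = 1/(-132497) = -1/132497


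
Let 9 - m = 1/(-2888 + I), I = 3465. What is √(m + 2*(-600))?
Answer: 2*I*√99129754/577 ≈ 34.511*I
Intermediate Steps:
m = 5192/577 (m = 9 - 1/(-2888 + 3465) = 9 - 1/577 = 5192/577 ≈ 8.9983)
√(m + 2*(-600)) = √(5192/577 + 2*(-600)) = √(5192/577 - 1200) = √(-687208/577) = 2*I*√99129754/577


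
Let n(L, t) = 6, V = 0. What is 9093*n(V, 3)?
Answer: 54558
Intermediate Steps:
9093*n(V, 3) = 9093*6 = 54558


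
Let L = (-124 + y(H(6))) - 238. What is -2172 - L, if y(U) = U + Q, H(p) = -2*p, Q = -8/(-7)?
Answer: -12594/7 ≈ -1799.1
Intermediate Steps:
Q = 8/7 (Q = -8*(-1/7) = 8/7 ≈ 1.1429)
y(U) = 8/7 + U (y(U) = U + 8/7 = 8/7 + U)
L = -2610/7 (L = (-124 + (8/7 - 2*6)) - 238 = (-124 + (8/7 - 12)) - 238 = (-124 - 76/7) - 238 = -944/7 - 238 = -2610/7 ≈ -372.86)
-2172 - L = -2172 - 1*(-2610/7) = -2172 + 2610/7 = -12594/7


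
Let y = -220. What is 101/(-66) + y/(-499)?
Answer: -35879/32934 ≈ -1.0894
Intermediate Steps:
101/(-66) + y/(-499) = 101/(-66) - 220/(-499) = 101*(-1/66) - 220*(-1/499) = -101/66 + 220/499 = -35879/32934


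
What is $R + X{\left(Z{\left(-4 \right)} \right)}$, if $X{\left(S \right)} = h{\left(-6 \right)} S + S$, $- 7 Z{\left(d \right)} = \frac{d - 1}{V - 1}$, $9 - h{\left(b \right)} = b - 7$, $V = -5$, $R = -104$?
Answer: $- \frac{4483}{42} \approx -106.74$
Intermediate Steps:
$h{\left(b \right)} = 16 - b$ ($h{\left(b \right)} = 9 - \left(b - 7\right) = 9 - \left(-7 + b\right) = 16 - b$)
$Z{\left(d \right)} = - \frac{1}{42} + \frac{d}{42}$ ($Z{\left(d \right)} = - \frac{\left(d - 1\right) \frac{1}{-5 - 1}}{7} = - \frac{\left(-1 + d\right) \frac{1}{-6}}{7} = - \frac{\left(-1 + d\right) \left(- \frac{1}{6}\right)}{7} = - \frac{\frac{1}{6} - \frac{d}{6}}{7} = - \frac{1}{42} + \frac{d}{42}$)
$X{\left(S \right)} = 23 S$ ($X{\left(S \right)} = \left(16 - -6\right) S + S = \left(16 + 6\right) S + S = 22 S + S = 23 S$)
$R + X{\left(Z{\left(-4 \right)} \right)} = -104 + 23 \left(- \frac{1}{42} + \frac{1}{42} \left(-4\right)\right) = -104 + 23 \left(- \frac{1}{42} - \frac{2}{21}\right) = -104 + 23 \left(- \frac{5}{42}\right) = -104 - \frac{115}{42} = - \frac{4483}{42}$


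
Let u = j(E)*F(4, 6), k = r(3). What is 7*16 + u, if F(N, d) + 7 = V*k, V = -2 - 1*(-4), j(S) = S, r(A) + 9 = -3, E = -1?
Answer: 143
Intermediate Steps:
r(A) = -12 (r(A) = -9 - 3 = -12)
V = 2 (V = -2 + 4 = 2)
k = -12
F(N, d) = -31 (F(N, d) = -7 + 2*(-12) = -7 - 24 = -31)
u = 31 (u = -1*(-31) = 31)
7*16 + u = 7*16 + 31 = 112 + 31 = 143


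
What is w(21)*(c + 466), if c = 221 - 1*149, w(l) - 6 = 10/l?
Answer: 73168/21 ≈ 3484.2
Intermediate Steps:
w(l) = 6 + 10/l
c = 72 (c = 221 - 149 = 72)
w(21)*(c + 466) = (6 + 10/21)*(72 + 466) = (6 + 10*(1/21))*538 = (6 + 10/21)*538 = (136/21)*538 = 73168/21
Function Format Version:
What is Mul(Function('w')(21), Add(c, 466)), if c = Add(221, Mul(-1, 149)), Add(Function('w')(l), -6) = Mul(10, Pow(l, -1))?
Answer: Rational(73168, 21) ≈ 3484.2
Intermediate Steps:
Function('w')(l) = Add(6, Mul(10, Pow(l, -1)))
c = 72 (c = Add(221, -149) = 72)
Mul(Function('w')(21), Add(c, 466)) = Mul(Add(6, Mul(10, Pow(21, -1))), Add(72, 466)) = Mul(Add(6, Mul(10, Rational(1, 21))), 538) = Mul(Add(6, Rational(10, 21)), 538) = Mul(Rational(136, 21), 538) = Rational(73168, 21)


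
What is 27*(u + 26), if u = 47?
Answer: 1971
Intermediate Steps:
27*(u + 26) = 27*(47 + 26) = 27*73 = 1971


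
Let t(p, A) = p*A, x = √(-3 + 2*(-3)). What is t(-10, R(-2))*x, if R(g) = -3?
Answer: 90*I ≈ 90.0*I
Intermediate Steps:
x = 3*I (x = √(-3 - 6) = √(-9) = 3*I ≈ 3.0*I)
t(p, A) = A*p
t(-10, R(-2))*x = (-3*(-10))*(3*I) = 30*(3*I) = 90*I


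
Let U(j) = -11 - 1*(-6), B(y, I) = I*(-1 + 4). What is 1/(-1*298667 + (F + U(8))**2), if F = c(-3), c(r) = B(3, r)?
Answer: -1/298471 ≈ -3.3504e-6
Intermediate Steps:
B(y, I) = 3*I (B(y, I) = I*3 = 3*I)
c(r) = 3*r
U(j) = -5 (U(j) = -11 + 6 = -5)
F = -9 (F = 3*(-3) = -9)
1/(-1*298667 + (F + U(8))**2) = 1/(-1*298667 + (-9 - 5)**2) = 1/(-298667 + (-14)**2) = 1/(-298667 + 196) = 1/(-298471) = -1/298471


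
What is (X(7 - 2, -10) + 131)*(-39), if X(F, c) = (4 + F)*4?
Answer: -6513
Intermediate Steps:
X(F, c) = 16 + 4*F
(X(7 - 2, -10) + 131)*(-39) = ((16 + 4*(7 - 2)) + 131)*(-39) = ((16 + 4*5) + 131)*(-39) = ((16 + 20) + 131)*(-39) = (36 + 131)*(-39) = 167*(-39) = -6513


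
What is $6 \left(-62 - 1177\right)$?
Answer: $-7434$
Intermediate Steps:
$6 \left(-62 - 1177\right) = 6 \left(-1239\right) = -7434$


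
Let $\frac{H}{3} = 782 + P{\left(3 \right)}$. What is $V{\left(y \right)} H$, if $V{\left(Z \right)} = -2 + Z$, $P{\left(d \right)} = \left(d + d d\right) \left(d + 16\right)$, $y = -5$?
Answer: $-21210$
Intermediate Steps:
$P{\left(d \right)} = \left(16 + d\right) \left(d + d^{2}\right)$ ($P{\left(d \right)} = \left(d + d^{2}\right) \left(16 + d\right) = \left(16 + d\right) \left(d + d^{2}\right)$)
$H = 3030$ ($H = 3 \left(782 + 3 \left(16 + 3^{2} + 17 \cdot 3\right)\right) = 3 \left(782 + 3 \left(16 + 9 + 51\right)\right) = 3 \left(782 + 3 \cdot 76\right) = 3 \left(782 + 228\right) = 3 \cdot 1010 = 3030$)
$V{\left(y \right)} H = \left(-2 - 5\right) 3030 = \left(-7\right) 3030 = -21210$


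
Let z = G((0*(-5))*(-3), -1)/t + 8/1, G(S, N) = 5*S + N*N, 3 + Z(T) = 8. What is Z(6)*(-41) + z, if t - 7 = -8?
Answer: -198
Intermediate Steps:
Z(T) = 5 (Z(T) = -3 + 8 = 5)
t = -1 (t = 7 - 8 = -1)
G(S, N) = N**2 + 5*S (G(S, N) = 5*S + N**2 = N**2 + 5*S)
z = 7 (z = ((-1)**2 + 5*((0*(-5))*(-3)))/(-1) + 8/1 = (1 + 5*(0*(-3)))*(-1) + 8*1 = (1 + 5*0)*(-1) + 8 = (1 + 0)*(-1) + 8 = 1*(-1) + 8 = -1 + 8 = 7)
Z(6)*(-41) + z = 5*(-41) + 7 = -205 + 7 = -198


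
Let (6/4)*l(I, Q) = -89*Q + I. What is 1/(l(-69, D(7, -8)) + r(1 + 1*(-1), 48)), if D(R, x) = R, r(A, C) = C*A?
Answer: -3/1384 ≈ -0.0021676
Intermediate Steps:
r(A, C) = A*C
l(I, Q) = -178*Q/3 + 2*I/3 (l(I, Q) = 2*(-89*Q + I)/3 = 2*(I - 89*Q)/3 = -178*Q/3 + 2*I/3)
1/(l(-69, D(7, -8)) + r(1 + 1*(-1), 48)) = 1/((-178/3*7 + (⅔)*(-69)) + (1 + 1*(-1))*48) = 1/((-1246/3 - 46) + (1 - 1)*48) = 1/(-1384/3 + 0*48) = 1/(-1384/3 + 0) = 1/(-1384/3) = -3/1384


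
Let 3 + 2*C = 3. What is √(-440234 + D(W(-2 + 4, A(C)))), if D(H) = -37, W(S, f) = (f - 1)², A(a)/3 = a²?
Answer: 3*I*√48919 ≈ 663.53*I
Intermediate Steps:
C = 0 (C = -3/2 + (½)*3 = -3/2 + 3/2 = 0)
A(a) = 3*a²
W(S, f) = (-1 + f)²
√(-440234 + D(W(-2 + 4, A(C)))) = √(-440234 - 37) = √(-440271) = 3*I*√48919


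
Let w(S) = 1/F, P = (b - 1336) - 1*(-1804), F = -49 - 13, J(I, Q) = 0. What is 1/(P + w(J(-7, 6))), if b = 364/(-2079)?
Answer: 18414/8614231 ≈ 0.0021376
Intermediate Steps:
b = -52/297 (b = 364*(-1/2079) = -52/297 ≈ -0.17508)
F = -62
P = 138944/297 (P = (-52/297 - 1336) - 1*(-1804) = -396844/297 + 1804 = 138944/297 ≈ 467.82)
w(S) = -1/62 (w(S) = 1/(-62) = -1/62)
1/(P + w(J(-7, 6))) = 1/(138944/297 - 1/62) = 1/(8614231/18414) = 18414/8614231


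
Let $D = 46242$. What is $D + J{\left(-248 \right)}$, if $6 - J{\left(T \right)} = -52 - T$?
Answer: $46052$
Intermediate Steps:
$J{\left(T \right)} = 58 + T$ ($J{\left(T \right)} = 6 - \left(-52 - T\right) = 6 + \left(52 + T\right) = 58 + T$)
$D + J{\left(-248 \right)} = 46242 + \left(58 - 248\right) = 46242 - 190 = 46052$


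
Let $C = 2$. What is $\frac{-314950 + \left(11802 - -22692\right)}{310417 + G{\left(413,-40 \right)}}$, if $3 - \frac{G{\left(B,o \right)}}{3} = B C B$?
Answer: $\frac{70114}{178247} \approx 0.39335$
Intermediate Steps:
$G{\left(B,o \right)} = 9 - 6 B^{2}$ ($G{\left(B,o \right)} = 9 - 3 B 2 B = 9 - 3 \cdot 2 B B = 9 - 3 \cdot 2 B^{2} = 9 - 6 B^{2}$)
$\frac{-314950 + \left(11802 - -22692\right)}{310417 + G{\left(413,-40 \right)}} = \frac{-314950 + \left(11802 - -22692\right)}{310417 + \left(9 - 6 \cdot 413^{2}\right)} = \frac{-314950 + \left(11802 + 22692\right)}{310417 + \left(9 - 1023414\right)} = \frac{-314950 + 34494}{310417 + \left(9 - 1023414\right)} = - \frac{280456}{310417 - 1023405} = - \frac{280456}{-712988} = \left(-280456\right) \left(- \frac{1}{712988}\right) = \frac{70114}{178247}$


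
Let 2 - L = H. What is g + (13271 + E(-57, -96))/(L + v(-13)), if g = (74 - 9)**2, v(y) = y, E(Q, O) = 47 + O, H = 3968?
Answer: 16798053/3979 ≈ 4221.7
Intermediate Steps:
L = -3966 (L = 2 - 1*3968 = 2 - 3968 = -3966)
g = 4225 (g = 65**2 = 4225)
g + (13271 + E(-57, -96))/(L + v(-13)) = 4225 + (13271 + (47 - 96))/(-3966 - 13) = 4225 + (13271 - 49)/(-3979) = 4225 + 13222*(-1/3979) = 4225 - 13222/3979 = 16798053/3979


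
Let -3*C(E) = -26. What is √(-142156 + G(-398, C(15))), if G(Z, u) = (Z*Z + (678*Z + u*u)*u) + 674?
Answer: I*√188007078/9 ≈ 1523.5*I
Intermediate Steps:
C(E) = 26/3 (C(E) = -⅓*(-26) = 26/3)
G(Z, u) = 674 + Z² + u*(u² + 678*Z) (G(Z, u) = (Z² + (678*Z + u²)*u) + 674 = (Z² + (u² + 678*Z)*u) + 674 = (Z² + u*(u² + 678*Z)) + 674 = 674 + Z² + u*(u² + 678*Z))
√(-142156 + G(-398, C(15))) = √(-142156 + (674 + (-398)² + (26/3)³ + 678*(-398)*(26/3))) = √(-142156 + (674 + 158404 + 17576/27 - 2338648)) = √(-142156 - 58830814/27) = √(-62669026/27) = I*√188007078/9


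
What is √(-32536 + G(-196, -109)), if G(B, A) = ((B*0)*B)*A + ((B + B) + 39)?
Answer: I*√32889 ≈ 181.35*I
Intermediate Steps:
G(B, A) = 39 + 2*B (G(B, A) = (0*B)*A + (2*B + 39) = 0*A + (39 + 2*B) = 0 + (39 + 2*B) = 39 + 2*B)
√(-32536 + G(-196, -109)) = √(-32536 + (39 + 2*(-196))) = √(-32536 + (39 - 392)) = √(-32536 - 353) = √(-32889) = I*√32889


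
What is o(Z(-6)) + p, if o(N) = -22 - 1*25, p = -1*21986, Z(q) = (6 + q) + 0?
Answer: -22033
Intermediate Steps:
Z(q) = 6 + q
p = -21986
o(N) = -47 (o(N) = -22 - 25 = -47)
o(Z(-6)) + p = -47 - 21986 = -22033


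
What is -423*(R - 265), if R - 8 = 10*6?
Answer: 83331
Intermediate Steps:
R = 68 (R = 8 + 10*6 = 8 + 60 = 68)
-423*(R - 265) = -423*(68 - 265) = -423*(-197) = 83331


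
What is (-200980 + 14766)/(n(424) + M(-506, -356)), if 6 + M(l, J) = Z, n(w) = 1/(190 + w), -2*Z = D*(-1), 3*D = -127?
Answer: 171503094/25019 ≈ 6854.9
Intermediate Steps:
D = -127/3 (D = (⅓)*(-127) = -127/3 ≈ -42.333)
Z = -127/6 (Z = -(-127)*(-1)/6 = -½*127/3 = -127/6 ≈ -21.167)
M(l, J) = -163/6 (M(l, J) = -6 - 127/6 = -163/6)
(-200980 + 14766)/(n(424) + M(-506, -356)) = (-200980 + 14766)/(1/(190 + 424) - 163/6) = -186214/(1/614 - 163/6) = -186214/(-25019/921) = -186214*(-921/25019) = 171503094/25019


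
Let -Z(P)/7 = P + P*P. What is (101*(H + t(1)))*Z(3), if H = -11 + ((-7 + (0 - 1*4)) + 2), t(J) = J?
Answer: 161196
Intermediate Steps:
Z(P) = -7*P - 7*P**2 (Z(P) = -7*(P + P*P) = -7*(P + P**2) = -7*P - 7*P**2)
H = -20 (H = -11 + ((-7 + (0 - 4)) + 2) = -11 + ((-7 - 4) + 2) = -11 + (-11 + 2) = -11 - 9 = -20)
(101*(H + t(1)))*Z(3) = (101*(-20 + 1))*(-7*3*(1 + 3)) = (101*(-19))*(-7*3*4) = -1919*(-84) = 161196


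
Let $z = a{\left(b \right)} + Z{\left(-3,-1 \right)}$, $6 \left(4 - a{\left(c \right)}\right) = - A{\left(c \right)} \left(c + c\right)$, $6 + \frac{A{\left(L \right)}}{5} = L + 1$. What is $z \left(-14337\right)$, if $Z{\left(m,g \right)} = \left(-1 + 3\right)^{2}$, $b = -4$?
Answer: $-974916$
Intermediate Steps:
$A{\left(L \right)} = -25 + 5 L$ ($A{\left(L \right)} = -30 + 5 \left(L + 1\right) = -30 + 5 \left(1 + L\right) = -30 + \left(5 + 5 L\right) = -25 + 5 L$)
$Z{\left(m,g \right)} = 4$ ($Z{\left(m,g \right)} = 2^{2} = 4$)
$a{\left(c \right)} = 4 - \frac{c \left(25 - 5 c\right)}{3}$ ($a{\left(c \right)} = 4 - \frac{- (-25 + 5 c) \left(c + c\right)}{6} = 4 - \frac{\left(25 - 5 c\right) 2 c}{6} = 4 - \frac{2 c \left(25 - 5 c\right)}{6} = 4 - \frac{c \left(25 - 5 c\right)}{3}$)
$z = 68$ ($z = \left(4 + \frac{5}{3} \left(-4\right) \left(-5 - 4\right)\right) + 4 = \left(4 + \frac{5}{3} \left(-4\right) \left(-9\right)\right) + 4 = \left(4 + 60\right) + 4 = 64 + 4 = 68$)
$z \left(-14337\right) = 68 \left(-14337\right) = -974916$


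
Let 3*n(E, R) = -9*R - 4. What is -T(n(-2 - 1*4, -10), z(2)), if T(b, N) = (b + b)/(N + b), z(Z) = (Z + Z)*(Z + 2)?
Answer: -86/67 ≈ -1.2836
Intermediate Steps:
n(E, R) = -4/3 - 3*R (n(E, R) = (-9*R - 4)/3 = (-4 - 9*R)/3 = -4/3 - 3*R)
z(Z) = 2*Z*(2 + Z) (z(Z) = (2*Z)*(2 + Z) = 2*Z*(2 + Z))
T(b, N) = 2*b/(N + b) (T(b, N) = (2*b)/(N + b) = 2*b/(N + b))
-T(n(-2 - 1*4, -10), z(2)) = -2*(-4/3 - 3*(-10))/(2*2*(2 + 2) + (-4/3 - 3*(-10))) = -2*(-4/3 + 30)/(2*2*4 + (-4/3 + 30)) = -2*86/(3*(16 + 86/3)) = -2*86/(3*134/3) = -2*86*3/(3*134) = -1*86/67 = -86/67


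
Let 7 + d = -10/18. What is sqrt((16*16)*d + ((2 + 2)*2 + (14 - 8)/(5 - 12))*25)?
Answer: I*sqrt(774242)/21 ≈ 41.901*I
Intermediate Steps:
d = -68/9 (d = -7 - 10/18 = -7 - 10*1/18 = -7 - 5/9 = -68/9 ≈ -7.5556)
sqrt((16*16)*d + ((2 + 2)*2 + (14 - 8)/(5 - 12))*25) = sqrt((16*16)*(-68/9) + ((2 + 2)*2 + (14 - 8)/(5 - 12))*25) = sqrt(256*(-68/9) + (4*2 + 6/(-7))*25) = sqrt(-17408/9 + (8 + 6*(-1/7))*25) = sqrt(-17408/9 + (8 - 6/7)*25) = sqrt(-17408/9 + (50/7)*25) = sqrt(-17408/9 + 1250/7) = sqrt(-110606/63) = I*sqrt(774242)/21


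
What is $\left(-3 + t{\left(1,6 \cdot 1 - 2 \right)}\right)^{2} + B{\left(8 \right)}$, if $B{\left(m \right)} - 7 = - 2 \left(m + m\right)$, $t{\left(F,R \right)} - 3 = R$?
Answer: $-9$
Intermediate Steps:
$t{\left(F,R \right)} = 3 + R$
$B{\left(m \right)} = 7 - 4 m$ ($B{\left(m \right)} = 7 - 2 \left(m + m\right) = 7 - 2 \cdot 2 m = 7 - 4 m$)
$\left(-3 + t{\left(1,6 \cdot 1 - 2 \right)}\right)^{2} + B{\left(8 \right)} = \left(-3 + \left(3 + \left(6 \cdot 1 - 2\right)\right)\right)^{2} + \left(7 - 32\right) = \left(-3 + \left(3 + \left(6 - 2\right)\right)\right)^{2} + \left(7 - 32\right) = \left(-3 + \left(3 + 4\right)\right)^{2} - 25 = \left(-3 + 7\right)^{2} - 25 = 4^{2} - 25 = 16 - 25 = -9$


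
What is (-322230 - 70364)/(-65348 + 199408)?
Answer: -196297/67030 ≈ -2.9285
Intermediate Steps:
(-322230 - 70364)/(-65348 + 199408) = -392594/134060 = -392594*1/134060 = -196297/67030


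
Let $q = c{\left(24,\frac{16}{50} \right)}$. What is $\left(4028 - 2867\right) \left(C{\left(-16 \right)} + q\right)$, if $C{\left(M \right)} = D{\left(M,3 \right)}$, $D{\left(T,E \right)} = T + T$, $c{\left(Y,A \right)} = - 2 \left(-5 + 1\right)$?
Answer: $-27864$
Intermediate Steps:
$c{\left(Y,A \right)} = 8$ ($c{\left(Y,A \right)} = \left(-2\right) \left(-4\right) = 8$)
$D{\left(T,E \right)} = 2 T$
$C{\left(M \right)} = 2 M$
$q = 8$
$\left(4028 - 2867\right) \left(C{\left(-16 \right)} + q\right) = \left(4028 - 2867\right) \left(2 \left(-16\right) + 8\right) = 1161 \left(-32 + 8\right) = 1161 \left(-24\right) = -27864$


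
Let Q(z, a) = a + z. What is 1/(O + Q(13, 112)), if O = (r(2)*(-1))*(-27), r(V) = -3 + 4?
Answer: 1/152 ≈ 0.0065789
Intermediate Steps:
r(V) = 1
O = 27 (O = (1*(-1))*(-27) = -1*(-27) = 27)
1/(O + Q(13, 112)) = 1/(27 + (112 + 13)) = 1/(27 + 125) = 1/152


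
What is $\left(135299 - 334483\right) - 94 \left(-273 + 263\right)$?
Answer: $-198244$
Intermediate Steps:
$\left(135299 - 334483\right) - 94 \left(-273 + 263\right) = -199184 - -940 = -199184 + 940 = -198244$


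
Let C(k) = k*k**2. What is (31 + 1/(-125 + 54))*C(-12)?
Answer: -3801600/71 ≈ -53544.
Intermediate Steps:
C(k) = k**3
(31 + 1/(-125 + 54))*C(-12) = (31 + 1/(-125 + 54))*(-12)**3 = (31 + 1/(-71))*(-1728) = (31 - 1/71)*(-1728) = (2200/71)*(-1728) = -3801600/71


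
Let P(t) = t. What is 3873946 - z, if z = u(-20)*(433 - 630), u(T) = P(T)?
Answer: 3870006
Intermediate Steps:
u(T) = T
z = 3940 (z = -20*(433 - 630) = -20*(-197) = 3940)
3873946 - z = 3873946 - 1*3940 = 3873946 - 3940 = 3870006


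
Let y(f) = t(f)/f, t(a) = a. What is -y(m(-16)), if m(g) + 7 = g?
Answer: -1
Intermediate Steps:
m(g) = -7 + g
y(f) = 1 (y(f) = f/f = 1)
-y(m(-16)) = -1*1 = -1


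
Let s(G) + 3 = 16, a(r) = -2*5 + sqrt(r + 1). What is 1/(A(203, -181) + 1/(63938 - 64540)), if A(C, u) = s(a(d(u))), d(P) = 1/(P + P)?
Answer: 602/7825 ≈ 0.076933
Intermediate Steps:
d(P) = 1/(2*P)
a(r) = -10 + sqrt(1 + r)
s(G) = 13 (s(G) = -3 + 16 = 13)
A(C, u) = 13
1/(A(203, -181) + 1/(63938 - 64540)) = 1/(13 + 1/(63938 - 64540)) = 1/(13 + 1/(-602)) = 1/(13 - 1/602) = 1/(7825/602) = 602/7825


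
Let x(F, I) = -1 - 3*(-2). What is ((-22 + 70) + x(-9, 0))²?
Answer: 2809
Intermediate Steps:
x(F, I) = 5 (x(F, I) = -1 + 6 = 5)
((-22 + 70) + x(-9, 0))² = ((-22 + 70) + 5)² = (48 + 5)² = 53² = 2809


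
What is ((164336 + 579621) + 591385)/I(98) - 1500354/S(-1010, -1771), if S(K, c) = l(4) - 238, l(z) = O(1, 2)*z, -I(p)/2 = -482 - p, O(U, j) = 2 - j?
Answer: 514555509/69020 ≈ 7455.2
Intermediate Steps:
I(p) = 964 + 2*p (I(p) = -2*(-482 - p) = 964 + 2*p)
l(z) = 0 (l(z) = (2 - 1*2)*z = (2 - 2)*z = 0*z = 0)
S(K, c) = -238 (S(K, c) = 0 - 238 = -238)
((164336 + 579621) + 591385)/I(98) - 1500354/S(-1010, -1771) = ((164336 + 579621) + 591385)/(964 + 2*98) - 1500354/(-238) = (743957 + 591385)/(964 + 196) - 1500354*(-1/238) = 1335342/1160 + 750177/119 = 1335342*(1/1160) + 750177/119 = 667671/580 + 750177/119 = 514555509/69020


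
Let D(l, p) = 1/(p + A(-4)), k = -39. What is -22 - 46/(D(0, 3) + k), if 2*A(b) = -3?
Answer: -104/5 ≈ -20.800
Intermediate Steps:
A(b) = -3/2 (A(b) = (1/2)*(-3) = -3/2)
D(l, p) = 1/(-3/2 + p) (D(l, p) = 1/(p - 3/2) = 1/(-3/2 + p))
-22 - 46/(D(0, 3) + k) = -22 - 46/(2/(-3 + 2*3) - 39) = -22 - 46/(2/(-3 + 6) - 39) = -22 - 46/(2/3 - 39) = -22 - 46/(-115/3) = -22 - 46*(-3/115) = -22 + 6/5 = -104/5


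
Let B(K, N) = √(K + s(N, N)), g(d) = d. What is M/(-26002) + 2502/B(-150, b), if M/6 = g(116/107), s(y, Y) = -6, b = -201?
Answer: -348/1391107 - 417*I*√39/13 ≈ -0.00025016 - 200.32*I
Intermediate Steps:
B(K, N) = √(-6 + K) (B(K, N) = √(K - 6) = √(-6 + K))
M = 696/107 (M = 6*(116/107) = 696/107 ≈ 6.5047)
M/(-26002) + 2502/B(-150, b) = (696/107)/(-26002) + 2502/(√(-6 - 150)) = (696/107)*(-1/26002) + 2502/(√(-156)) = -348/1391107 + 2502/((2*I*√39)) = -348/1391107 + 2502*(-I*√39/78) = -348/1391107 - 417*I*√39/13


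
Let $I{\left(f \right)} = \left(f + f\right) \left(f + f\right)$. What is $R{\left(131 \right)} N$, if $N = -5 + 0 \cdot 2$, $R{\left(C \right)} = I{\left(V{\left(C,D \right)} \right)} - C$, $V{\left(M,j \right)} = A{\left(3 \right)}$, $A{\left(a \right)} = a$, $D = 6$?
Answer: $475$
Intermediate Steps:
$V{\left(M,j \right)} = 3$
$I{\left(f \right)} = 4 f^{2}$ ($I{\left(f \right)} = 2 f 2 f = 4 f^{2}$)
$R{\left(C \right)} = 36 - C$ ($R{\left(C \right)} = 4 \cdot 3^{2} - C = 4 \cdot 9 - C = 36 - C$)
$N = -5$ ($N = -5 + 0 = -5$)
$R{\left(131 \right)} N = \left(36 - 131\right) \left(-5\right) = \left(-95\right) \left(-5\right) = 475$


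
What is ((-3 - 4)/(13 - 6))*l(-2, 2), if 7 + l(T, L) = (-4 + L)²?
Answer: 3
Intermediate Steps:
l(T, L) = -7 + (-4 + L)²
((-3 - 4)/(13 - 6))*l(-2, 2) = ((-3 - 4)/(13 - 6))*(-7 + (-4 + 2)²) = (-7/7)*(-7 + (-2)²) = (-7*⅐)*(-7 + 4) = -1*(-3) = 3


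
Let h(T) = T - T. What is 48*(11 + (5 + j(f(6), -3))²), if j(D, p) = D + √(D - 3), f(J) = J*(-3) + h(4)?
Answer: 7632 - 1248*I*√21 ≈ 7632.0 - 5719.1*I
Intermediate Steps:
h(T) = 0
f(J) = -3*J (f(J) = J*(-3) + 0 = -3*J + 0 = -3*J)
j(D, p) = D + √(-3 + D)
48*(11 + (5 + j(f(6), -3))²) = 48*(11 + (5 + (-3*6 + √(-3 - 3*6)))²) = 48*(11 + (5 + (-18 + √(-3 - 18)))²) = 48*(11 + (5 + (-18 + √(-21)))²) = 48*(11 + (5 + (-18 + I*√21))²) = 48*(11 + (-13 + I*√21)²) = 528 + 48*(-13 + I*√21)²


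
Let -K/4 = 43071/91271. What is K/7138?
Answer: -86142/325746199 ≈ -0.00026445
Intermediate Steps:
K = -172284/91271 ≈ -1.8876
K/7138 = -172284/91271/7138 = -172284/91271*1/7138 = -86142/325746199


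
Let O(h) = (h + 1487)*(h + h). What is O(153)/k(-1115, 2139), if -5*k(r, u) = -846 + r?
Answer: 2509200/1961 ≈ 1279.6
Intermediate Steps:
O(h) = 2*h*(1487 + h) (O(h) = (1487 + h)*(2*h) = 2*h*(1487 + h))
k(r, u) = 846/5 - r/5 (k(r, u) = -(-846 + r)/5 = 846/5 - r/5)
O(153)/k(-1115, 2139) = (2*153*(1487 + 153))/(846/5 - 1/5*(-1115)) = (2*153*1640)/(846/5 + 223) = 501840/(1961/5) = 501840*(5/1961) = 2509200/1961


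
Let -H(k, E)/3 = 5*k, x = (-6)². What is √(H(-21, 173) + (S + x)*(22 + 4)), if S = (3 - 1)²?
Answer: √1355 ≈ 36.810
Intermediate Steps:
x = 36
S = 4 (S = 2² = 4)
H(k, E) = -15*k
√(H(-21, 173) + (S + x)*(22 + 4)) = √(-15*(-21) + (4 + 36)*(22 + 4)) = √(315 + 40*26) = √(315 + 1040) = √1355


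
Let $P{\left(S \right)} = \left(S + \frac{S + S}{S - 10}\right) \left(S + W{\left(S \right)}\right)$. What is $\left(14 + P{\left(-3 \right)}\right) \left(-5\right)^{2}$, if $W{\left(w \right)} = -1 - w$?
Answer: $\frac{5375}{13} \approx 413.46$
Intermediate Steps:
$P{\left(S \right)} = - S - \frac{2 S}{-10 + S}$ ($P{\left(S \right)} = \left(S + \frac{S + S}{S - 10}\right) \left(S - \left(1 + S\right)\right) = \left(S + \frac{2 S}{-10 + S}\right) \left(-1\right) = - S - \frac{2 S}{-10 + S}$)
$\left(14 + P{\left(-3 \right)}\right) \left(-5\right)^{2} = \left(14 - \frac{3 \left(8 - -3\right)}{-10 - 3}\right) \left(-5\right)^{2} = \left(14 - \frac{3 \left(8 + 3\right)}{-13}\right) 25 = \left(14 - \left(- \frac{3}{13}\right) 11\right) 25 = \left(14 + \frac{33}{13}\right) 25 = \frac{215}{13} \cdot 25 = \frac{5375}{13}$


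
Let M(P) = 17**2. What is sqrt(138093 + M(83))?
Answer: sqrt(138382) ≈ 372.00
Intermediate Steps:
M(P) = 289
sqrt(138093 + M(83)) = sqrt(138093 + 289) = sqrt(138382)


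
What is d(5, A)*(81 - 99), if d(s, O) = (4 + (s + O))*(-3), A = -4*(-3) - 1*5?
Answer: 864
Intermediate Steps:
A = 7 (A = 12 - 5 = 7)
d(s, O) = -12 - 3*O - 3*s (d(s, O) = (4 + (O + s))*(-3) = (4 + O + s)*(-3) = -12 - 3*O - 3*s)
d(5, A)*(81 - 99) = (-12 - 3*7 - 3*5)*(81 - 99) = (-12 - 21 - 15)*(-18) = -48*(-18) = 864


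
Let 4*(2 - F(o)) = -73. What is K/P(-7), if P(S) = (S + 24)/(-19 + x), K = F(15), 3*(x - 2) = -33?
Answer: -567/17 ≈ -33.353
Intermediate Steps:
x = -9 (x = 2 + (⅓)*(-33) = 2 - 11 = -9)
F(o) = 81/4 (F(o) = 2 - ¼*(-73) = 2 + 73/4 = 81/4)
K = 81/4 ≈ 20.250
P(S) = -6/7 - S/28 (P(S) = (S + 24)/(-19 - 9) = (24 + S)/(-28) = (24 + S)*(-1/28) = -6/7 - S/28)
K/P(-7) = 81/(4*(-6/7 - 1/28*(-7))) = 81/(4*(-6/7 + ¼)) = 81/(4*(-17/28)) = (81/4)*(-28/17) = -567/17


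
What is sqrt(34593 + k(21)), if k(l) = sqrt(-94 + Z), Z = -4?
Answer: sqrt(34593 + 7*I*sqrt(2)) ≈ 185.99 + 0.027*I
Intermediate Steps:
k(l) = 7*I*sqrt(2) (k(l) = sqrt(-94 - 4) = sqrt(-98) = 7*I*sqrt(2))
sqrt(34593 + k(21)) = sqrt(34593 + 7*I*sqrt(2))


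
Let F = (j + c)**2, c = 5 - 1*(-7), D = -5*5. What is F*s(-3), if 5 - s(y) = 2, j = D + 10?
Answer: 27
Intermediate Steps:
D = -25
j = -15 (j = -25 + 10 = -15)
c = 12 (c = 5 + 7 = 12)
s(y) = 3 (s(y) = 5 - 1*2 = 5 - 2 = 3)
F = 9 (F = (-15 + 12)**2 = (-3)**2 = 9)
F*s(-3) = 9*3 = 27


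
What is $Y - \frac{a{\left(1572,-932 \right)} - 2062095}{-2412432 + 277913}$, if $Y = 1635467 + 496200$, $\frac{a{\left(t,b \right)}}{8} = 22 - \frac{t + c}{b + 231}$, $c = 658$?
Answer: $\frac{3189607237546894}{1496297819} \approx 2.1317 \cdot 10^{6}$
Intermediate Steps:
$a{\left(t,b \right)} = 176 - \frac{8 \left(658 + t\right)}{231 + b}$ ($a{\left(t,b \right)} = 8 \left(22 - \frac{t + 658}{b + 231}\right) = 8 \left(22 - \frac{658 + t}{231 + b}\right) = 176 - \frac{8 \left(658 + t\right)}{231 + b}$)
$Y = 2131667$
$Y - \frac{a{\left(1572,-932 \right)} - 2062095}{-2412432 + 277913} = 2131667 - \frac{\frac{8 \left(4424 - 1572 + 22 \left(-932\right)\right)}{231 - 932} - 2062095}{-2412432 + 277913} = 2131667 - \frac{\frac{8 \left(4424 - 1572 - 20504\right)}{-701} - 2062095}{-2134519} = 2131667 - \left(8 \left(- \frac{1}{701}\right) \left(-17652\right) - 2062095\right) \left(- \frac{1}{2134519}\right) = 2131667 - \left(\frac{141216}{701} - 2062095\right) \left(- \frac{1}{2134519}\right) = 2131667 - \left(- \frac{1445387379}{701}\right) \left(- \frac{1}{2134519}\right) = 2131667 - \frac{1445387379}{1496297819} = \frac{3189607237546894}{1496297819}$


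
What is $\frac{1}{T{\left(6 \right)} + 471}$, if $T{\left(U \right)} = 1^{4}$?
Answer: $\frac{1}{472} \approx 0.0021186$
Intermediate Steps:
$T{\left(U \right)} = 1$
$\frac{1}{T{\left(6 \right)} + 471} = \frac{1}{1 + 471} = \frac{1}{472}$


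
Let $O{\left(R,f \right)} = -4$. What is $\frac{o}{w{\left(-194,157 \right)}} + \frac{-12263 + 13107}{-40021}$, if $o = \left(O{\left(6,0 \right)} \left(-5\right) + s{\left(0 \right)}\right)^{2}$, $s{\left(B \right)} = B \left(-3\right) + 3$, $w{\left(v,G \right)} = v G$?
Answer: $- \frac{46877661}{1218959618} \approx -0.038457$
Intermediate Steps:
$w{\left(v,G \right)} = G v$
$s{\left(B \right)} = 3 - 3 B$ ($s{\left(B \right)} = - 3 B + 3 = 3 - 3 B$)
$o = 529$ ($o = \left(\left(-4\right) \left(-5\right) + \left(3 - 0\right)\right)^{2} = \left(20 + \left(3 + 0\right)\right)^{2} = \left(20 + 3\right)^{2} = 23^{2} = 529$)
$\frac{o}{w{\left(-194,157 \right)}} + \frac{-12263 + 13107}{-40021} = \frac{529}{157 \left(-194\right)} + \frac{-12263 + 13107}{-40021} = \frac{529}{-30458} + 844 \left(- \frac{1}{40021}\right) = 529 \left(- \frac{1}{30458}\right) - \frac{844}{40021} = - \frac{529}{30458} - \frac{844}{40021} = - \frac{46877661}{1218959618}$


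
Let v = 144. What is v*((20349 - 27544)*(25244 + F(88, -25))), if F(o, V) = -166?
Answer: -25982814240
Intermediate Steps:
v*((20349 - 27544)*(25244 + F(88, -25))) = 144*((20349 - 27544)*(25244 - 166)) = 144*(-7195*25078) = 144*(-180436210) = -25982814240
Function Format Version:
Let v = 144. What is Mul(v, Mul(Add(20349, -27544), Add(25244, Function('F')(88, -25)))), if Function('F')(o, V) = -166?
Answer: -25982814240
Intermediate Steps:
Mul(v, Mul(Add(20349, -27544), Add(25244, Function('F')(88, -25)))) = Mul(144, Mul(Add(20349, -27544), Add(25244, -166))) = Mul(144, Mul(-7195, 25078)) = Mul(144, -180436210) = -25982814240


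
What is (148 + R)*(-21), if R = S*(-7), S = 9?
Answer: -1785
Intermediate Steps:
R = -63 (R = 9*(-7) = -63)
(148 + R)*(-21) = (148 - 63)*(-21) = 85*(-21) = -1785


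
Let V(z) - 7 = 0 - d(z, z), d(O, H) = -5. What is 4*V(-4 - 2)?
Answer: 48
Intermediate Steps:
V(z) = 12 (V(z) = 7 + (0 - 1*(-5)) = 7 + (0 + 5) = 7 + 5 = 12)
4*V(-4 - 2) = 4*12 = 48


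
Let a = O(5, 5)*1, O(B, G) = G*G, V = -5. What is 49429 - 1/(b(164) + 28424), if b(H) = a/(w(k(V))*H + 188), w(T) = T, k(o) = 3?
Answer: 191076152865/3865669 ≈ 49429.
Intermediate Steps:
O(B, G) = G**2
a = 25 (a = 5**2*1 = 25*1 = 25)
b(H) = 25/(188 + 3*H) (b(H) = 25/(3*H + 188) = 25/(188 + 3*H))
49429 - 1/(b(164) + 28424) = 49429 - 1/(25/(188 + 3*164) + 28424) = 49429 - 1/(25/(188 + 492) + 28424) = 49429 - 1/(25/680 + 28424) = 49429 - 1/(25*(1/680) + 28424) = 49429 - 1/(5/136 + 28424) = 49429 - 1/3865669/136 = 49429 - 1*136/3865669 = 49429 - 136/3865669 = 191076152865/3865669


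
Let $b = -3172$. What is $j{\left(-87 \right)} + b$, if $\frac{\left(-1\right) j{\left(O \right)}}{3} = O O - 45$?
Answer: $-25744$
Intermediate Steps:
$j{\left(O \right)} = 135 - 3 O^{2}$ ($j{\left(O \right)} = - 3 \left(O O - 45\right) = - 3 \left(O^{2} - 45\right) = - 3 \left(-45 + O^{2}\right) = 135 - 3 O^{2}$)
$j{\left(-87 \right)} + b = \left(135 - 3 \left(-87\right)^{2}\right) - 3172 = \left(135 - 22707\right) - 3172 = -22572 - 3172 = -25744$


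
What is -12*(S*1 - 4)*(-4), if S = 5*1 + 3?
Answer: 192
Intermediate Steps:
S = 8 (S = 5 + 3 = 8)
-12*(S*1 - 4)*(-4) = -12*(8*1 - 4)*(-4) = -12*(8 - 4)*(-4) = -12*4*(-4) = -48*(-4) = 192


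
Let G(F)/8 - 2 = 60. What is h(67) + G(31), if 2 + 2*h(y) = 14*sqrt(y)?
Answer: 495 + 7*sqrt(67) ≈ 552.30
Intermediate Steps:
G(F) = 496 (G(F) = 16 + 8*60 = 16 + 480 = 496)
h(y) = -1 + 7*sqrt(y) (h(y) = -1 + (14*sqrt(y))/2 = -1 + 7*sqrt(y))
h(67) + G(31) = (-1 + 7*sqrt(67)) + 496 = 495 + 7*sqrt(67)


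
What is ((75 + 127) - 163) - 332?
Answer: -293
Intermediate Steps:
((75 + 127) - 163) - 332 = (202 - 163) - 332 = 39 - 332 = -293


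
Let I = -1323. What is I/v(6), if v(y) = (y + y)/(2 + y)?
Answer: -882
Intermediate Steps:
v(y) = 2*y/(2 + y) (v(y) = (2*y)/(2 + y) = 2*y/(2 + y))
I/v(6) = -1323/(2*6/(2 + 6)) = -1323/(2*6/8) = -1323/(2*6*(⅛)) = -1323/3/2 = -1323*⅔ = -882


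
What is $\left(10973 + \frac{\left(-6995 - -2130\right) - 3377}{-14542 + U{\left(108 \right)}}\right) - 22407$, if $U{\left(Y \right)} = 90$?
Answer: $- \frac{82617963}{7226} \approx -11433.0$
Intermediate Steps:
$\left(10973 + \frac{\left(-6995 - -2130\right) - 3377}{-14542 + U{\left(108 \right)}}\right) - 22407 = \left(10973 + \frac{\left(-6995 - -2130\right) - 3377}{-14542 + 90}\right) - 22407 = \left(10973 + \frac{\left(-6995 + 2130\right) - 3377}{-14452}\right) - 22407 = \left(10973 + \left(-4865 - 3377\right) \left(- \frac{1}{14452}\right)\right) - 22407 = \left(10973 - - \frac{4121}{7226}\right) - 22407 = \left(10973 + \frac{4121}{7226}\right) - 22407 = \frac{79295019}{7226} - 22407 = - \frac{82617963}{7226}$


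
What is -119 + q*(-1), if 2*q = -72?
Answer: -83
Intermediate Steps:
q = -36 (q = (½)*(-72) = -36)
-119 + q*(-1) = -119 - 36*(-1) = -119 + 36 = -83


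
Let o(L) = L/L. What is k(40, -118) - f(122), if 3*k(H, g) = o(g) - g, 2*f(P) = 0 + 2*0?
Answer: 119/3 ≈ 39.667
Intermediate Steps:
o(L) = 1
f(P) = 0 (f(P) = (0 + 2*0)/2 = (0 + 0)/2 = (1/2)*0 = 0)
k(H, g) = 1/3 - g/3 (k(H, g) = (1 - g)/3 = 1/3 - g/3)
k(40, -118) - f(122) = (1/3 - 1/3*(-118)) - 1*0 = (1/3 + 118/3) + 0 = 119/3 + 0 = 119/3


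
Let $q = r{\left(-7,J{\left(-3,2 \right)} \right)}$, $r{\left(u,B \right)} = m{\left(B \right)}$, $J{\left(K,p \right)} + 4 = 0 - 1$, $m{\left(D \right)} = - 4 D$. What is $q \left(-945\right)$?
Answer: $-18900$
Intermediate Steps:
$J{\left(K,p \right)} = -5$ ($J{\left(K,p \right)} = -4 + \left(0 - 1\right) = -4 - 1 = -5$)
$r{\left(u,B \right)} = - 4 B$
$q = 20$ ($q = \left(-4\right) \left(-5\right) = 20$)
$q \left(-945\right) = 20 \left(-945\right) = -18900$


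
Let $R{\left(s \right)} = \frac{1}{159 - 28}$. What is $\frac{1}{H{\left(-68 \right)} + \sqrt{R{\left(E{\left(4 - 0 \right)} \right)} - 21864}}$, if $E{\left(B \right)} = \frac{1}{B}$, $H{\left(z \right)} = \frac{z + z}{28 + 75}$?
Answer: $- \frac{1835048}{30388540423} - \frac{10609 i \sqrt{375207973}}{30388540423} \approx -6.0386 \cdot 10^{-5} - 0.0067624 i$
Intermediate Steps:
$H{\left(z \right)} = \frac{2 z}{103}$
$R{\left(s \right)} = \frac{1}{131}$
$\frac{1}{H{\left(-68 \right)} + \sqrt{R{\left(E{\left(4 - 0 \right)} \right)} - 21864}} = \frac{1}{\frac{2}{103} \left(-68\right) + \sqrt{\frac{1}{131} - 21864}} = \frac{1}{- \frac{136}{103} + \sqrt{- \frac{2864183}{131}}} = \frac{1}{- \frac{136}{103} + \frac{i \sqrt{375207973}}{131}}$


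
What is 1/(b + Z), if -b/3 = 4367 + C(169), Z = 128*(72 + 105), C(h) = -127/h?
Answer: 169/1615176 ≈ 0.00010463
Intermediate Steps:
Z = 22656 (Z = 128*177 = 22656)
b = -2213688/169 (b = -3*(4367 - 127/169) = -3*737896/169 = -2213688/169 ≈ -13099.)
1/(b + Z) = 1/(-2213688/169 + 22656) = 1/(1615176/169) = 169/1615176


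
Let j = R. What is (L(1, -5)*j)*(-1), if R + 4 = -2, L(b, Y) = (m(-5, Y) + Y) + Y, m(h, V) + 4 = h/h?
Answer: -78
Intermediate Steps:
m(h, V) = -3 (m(h, V) = -4 + h/h = -4 + 1 = -3)
L(b, Y) = -3 + 2*Y (L(b, Y) = (-3 + Y) + Y = -3 + 2*Y)
R = -6 (R = -4 - 2 = -6)
j = -6
(L(1, -5)*j)*(-1) = ((-3 + 2*(-5))*(-6))*(-1) = ((-3 - 10)*(-6))*(-1) = -13*(-6)*(-1) = 78*(-1) = -78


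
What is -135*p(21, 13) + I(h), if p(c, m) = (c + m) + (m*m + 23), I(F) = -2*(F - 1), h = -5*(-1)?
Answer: -30518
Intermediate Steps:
h = 5
I(F) = 2 - 2*F (I(F) = -2*(-1 + F) = 2 - 2*F)
p(c, m) = 23 + c + m + m² (p(c, m) = (c + m) + (m² + 23) = (c + m) + (23 + m²) = 23 + c + m + m²)
-135*p(21, 13) + I(h) = -135*(23 + 21 + 13 + 13²) + (2 - 2*5) = -135*(23 + 21 + 13 + 169) + (2 - 10) = -135*226 - 8 = -30510 - 8 = -30518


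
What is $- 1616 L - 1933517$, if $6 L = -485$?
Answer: $- \frac{5408671}{3} \approx -1.8029 \cdot 10^{6}$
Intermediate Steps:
$L = - \frac{485}{6}$ ($L = \frac{1}{6} \left(-485\right) = - \frac{485}{6} \approx -80.833$)
$- 1616 L - 1933517 = \left(-1616\right) \left(- \frac{485}{6}\right) - 1933517 = \frac{391880}{3} - 1933517 = - \frac{5408671}{3}$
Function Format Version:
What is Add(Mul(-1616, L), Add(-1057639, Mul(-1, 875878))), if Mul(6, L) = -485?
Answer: Rational(-5408671, 3) ≈ -1.8029e+6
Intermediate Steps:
L = Rational(-485, 6) (L = Mul(Rational(1, 6), -485) = Rational(-485, 6) ≈ -80.833)
Add(Mul(-1616, L), Add(-1057639, Mul(-1, 875878))) = Add(Mul(-1616, Rational(-485, 6)), Add(-1057639, Mul(-1, 875878))) = Add(Rational(391880, 3), Add(-1057639, -875878)) = Add(Rational(391880, 3), -1933517) = Rational(-5408671, 3)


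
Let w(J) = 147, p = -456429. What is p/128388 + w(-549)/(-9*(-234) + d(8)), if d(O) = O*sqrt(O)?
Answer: -23623690795/6778158868 - 84*sqrt(2)/158383 ≈ -3.4860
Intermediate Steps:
d(O) = O**(3/2)
p/128388 + w(-549)/(-9*(-234) + d(8)) = -456429/128388 + 147/(-9*(-234) + 8**(3/2)) = -456429*1/128388 + 147/(2106 + 16*sqrt(2)) = -152143/42796 + 147/(2106 + 16*sqrt(2))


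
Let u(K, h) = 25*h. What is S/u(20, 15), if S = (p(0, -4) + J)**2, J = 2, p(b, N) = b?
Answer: 4/375 ≈ 0.010667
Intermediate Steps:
S = 4 (S = (0 + 2)**2 = 2**2 = 4)
S/u(20, 15) = 4/((25*15)) = 4/375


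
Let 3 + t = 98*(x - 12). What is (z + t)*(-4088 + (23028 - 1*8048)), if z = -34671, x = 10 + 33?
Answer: -344579312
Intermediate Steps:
x = 43
t = 3035 (t = -3 + 98*(43 - 12) = -3 + 98*31 = -3 + 3038 = 3035)
(z + t)*(-4088 + (23028 - 1*8048)) = (-34671 + 3035)*(-4088 + (23028 - 1*8048)) = -31636*(-4088 + (23028 - 8048)) = -31636*(-4088 + 14980) = -31636*10892 = -344579312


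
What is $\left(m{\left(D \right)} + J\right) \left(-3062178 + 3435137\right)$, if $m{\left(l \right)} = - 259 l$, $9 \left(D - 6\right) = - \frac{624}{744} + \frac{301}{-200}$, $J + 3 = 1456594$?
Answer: $\frac{30282341904163711}{55800} \approx 5.4269 \cdot 10^{11}$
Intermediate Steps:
$J = 1456591$ ($J = -3 + 1456594 = 1456591$)
$D = \frac{320269}{55800}$ ($D = 6 + \frac{- \frac{624}{744} + \frac{301}{-200}}{9} = 6 + \frac{\left(-624\right) \frac{1}{744} + 301 \left(- \frac{1}{200}\right)}{9} = 6 + \frac{- \frac{26}{31} - \frac{301}{200}}{9} = 6 + \frac{1}{9} \left(- \frac{14531}{6200}\right) = 6 - \frac{14531}{55800} = \frac{320269}{55800} \approx 5.7396$)
$\left(m{\left(D \right)} + J\right) \left(-3062178 + 3435137\right) = \left(\left(-259\right) \frac{320269}{55800} + 1456591\right) \left(-3062178 + 3435137\right) = \left(- \frac{82949671}{55800} + 1456591\right) 372959 = \frac{81194828129}{55800} \cdot 372959 = \frac{30282341904163711}{55800}$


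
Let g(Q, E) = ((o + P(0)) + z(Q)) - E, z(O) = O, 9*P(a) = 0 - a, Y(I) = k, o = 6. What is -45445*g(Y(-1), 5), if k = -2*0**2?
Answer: -45445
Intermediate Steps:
k = 0 (k = -2*0 = 0)
Y(I) = 0
P(a) = -a/9 (P(a) = (0 - a)/9 = (-a)/9 = -a/9)
g(Q, E) = 6 + Q - E (g(Q, E) = ((6 - 1/9*0) + Q) - E = ((6 + 0) + Q) - E = (6 + Q) - E = 6 + Q - E)
-45445*g(Y(-1), 5) = -45445*(6 + 0 - 1*5) = -45445*(6 + 0 - 5) = -45445*1 = -45445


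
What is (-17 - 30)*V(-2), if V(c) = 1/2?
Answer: -47/2 ≈ -23.500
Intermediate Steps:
V(c) = 1/2
(-17 - 30)*V(-2) = (-17 - 30)*(1/2) = -47*1/2 = -47/2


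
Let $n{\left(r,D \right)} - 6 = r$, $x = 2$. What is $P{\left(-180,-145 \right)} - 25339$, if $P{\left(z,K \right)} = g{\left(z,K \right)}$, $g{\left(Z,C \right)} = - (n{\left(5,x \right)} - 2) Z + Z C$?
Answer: $2381$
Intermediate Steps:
$n{\left(r,D \right)} = 6 + r$
$g{\left(Z,C \right)} = - 9 Z + C Z$ ($g{\left(Z,C \right)} = - (\left(6 + 5\right) - 2) Z + Z C = - (11 - 2) Z + C Z = \left(-1\right) 9 Z + C Z = - 9 Z + C Z$)
$P{\left(z,K \right)} = z \left(-9 + K\right)$
$P{\left(-180,-145 \right)} - 25339 = - 180 \left(-9 - 145\right) - 25339 = \left(-180\right) \left(-154\right) - 25339 = 27720 - 25339 = 2381$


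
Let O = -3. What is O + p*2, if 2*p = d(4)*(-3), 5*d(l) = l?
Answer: -27/5 ≈ -5.4000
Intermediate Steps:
d(l) = l/5
p = -6/5 (p = (((⅕)*4)*(-3))/2 = ((⅘)*(-3))/2 = (½)*(-12/5) = -6/5 ≈ -1.2000)
O + p*2 = -3 - 6/5*2 = -3 - 12/5 = -27/5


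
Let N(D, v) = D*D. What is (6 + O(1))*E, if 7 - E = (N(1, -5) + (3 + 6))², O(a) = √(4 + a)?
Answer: -558 - 93*√5 ≈ -765.95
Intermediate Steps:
N(D, v) = D²
E = -93 (E = 7 - (1² + (3 + 6))² = 7 - (1 + 9)² = 7 - 1*10² = 7 - 1*100 = 7 - 100 = -93)
(6 + O(1))*E = (6 + √(4 + 1))*(-93) = (6 + √5)*(-93) = -558 - 93*√5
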